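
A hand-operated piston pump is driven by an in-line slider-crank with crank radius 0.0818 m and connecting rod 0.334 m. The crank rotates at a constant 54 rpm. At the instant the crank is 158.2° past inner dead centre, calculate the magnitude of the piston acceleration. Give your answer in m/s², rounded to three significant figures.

1.96

ω = 2π·54/60 = 5.655 rad/s
x(θ) = r cosθ + √(L² − r² sin²θ); with ω constant, a = ω²·d²x/dθ².
d²x/dθ² = −r cosθ − r²(cos2θ)/√u − r⁴ sin²2θ/(4u^{3/2}),  u = L² − r² sin²θ = 0.110633 m².
Substituting r = 0.0818 m, L = 0.334 m, θ = 158.2°: d²x/dθ² = +0.061237 m.
a = ω²·d²x/dθ² = (5.655)²·(+0.061237) = +1.9582 m/s²;  |a| = 1.9582 m/s².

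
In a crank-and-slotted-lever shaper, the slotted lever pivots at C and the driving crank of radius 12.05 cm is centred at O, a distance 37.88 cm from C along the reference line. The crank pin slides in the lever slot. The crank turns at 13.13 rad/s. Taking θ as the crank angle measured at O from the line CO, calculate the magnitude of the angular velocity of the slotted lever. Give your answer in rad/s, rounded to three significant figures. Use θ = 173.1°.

ω = 13.13 rad/s
Crank pin A relative to C: A = (d + r cosθ, r sinθ); lever angle φ = atan2(r sinθ, d + r cosθ).
Differentiating tanφ: φ̇ = rω(d cosθ + r)/(d² + r² + 2dr cosθ).
d² + r² + 2dr cosθ = |CA|² = 0.0673801 m²;  d cosθ + r = -0.25556 m.
|ω_lever| = |0.1205·13.13·-0.25556| / 0.0673801 = 6.0008 rad/s.

6.00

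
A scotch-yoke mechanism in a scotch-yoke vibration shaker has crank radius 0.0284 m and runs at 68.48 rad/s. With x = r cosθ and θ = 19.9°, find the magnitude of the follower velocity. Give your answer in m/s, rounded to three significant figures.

0.662

ω = 68.48 rad/s
x = r cosθ ⇒ ẋ = −rω sinθ.
|v| = rω|sinθ| = 0.0284·68.48·|sin 19.9°| = 0.66198 m/s.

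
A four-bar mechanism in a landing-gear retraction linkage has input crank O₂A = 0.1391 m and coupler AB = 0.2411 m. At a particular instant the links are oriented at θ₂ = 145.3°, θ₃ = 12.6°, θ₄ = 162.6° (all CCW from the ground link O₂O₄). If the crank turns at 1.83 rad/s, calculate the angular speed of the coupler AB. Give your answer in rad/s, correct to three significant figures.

0.628

ω₂ = 1.83 rad/s
Differentiating the loop-closure r₂e^{iθ₂}+r₃e^{iθ₃}=r₁+r₄e^{iθ₄} gives r₂ω₂e^{iθ₂}+r₃ω₃e^{iθ₃}=r₄ω₄e^{iθ₄}.
Eliminating the other unknown: ω₃ = r₂ω₂ sin(θ₄−θ₂) / [r₃ sin(θ₃−θ₄)].
Numerator sine = +0.29737; denominator sine = -0.50000.
Result = 0.1391·1.83·(+0.29737) / (0.2411·(-0.50000)) = -0.62794 rad/s; magnitude 0.62794 rad/s.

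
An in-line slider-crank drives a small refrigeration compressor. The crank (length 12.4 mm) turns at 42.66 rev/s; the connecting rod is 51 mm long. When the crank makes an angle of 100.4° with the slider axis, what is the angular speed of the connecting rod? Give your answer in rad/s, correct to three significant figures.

12.1

ω = 268 rad/s (converted from 42.66 rev/s).
The rod makes angle φ with the slider axis where L sinφ = r sinθ; differentiating, L cosφ·φ̇ = r ω cosθ.
L cosφ = √(L² − r² sin²θ) = 0.04952 m.
|ω_rod| = r ω |cosθ| / √(L² − r² sin²θ) = 0.0124·268·0.18052/0.04952 = 12.116 rad/s.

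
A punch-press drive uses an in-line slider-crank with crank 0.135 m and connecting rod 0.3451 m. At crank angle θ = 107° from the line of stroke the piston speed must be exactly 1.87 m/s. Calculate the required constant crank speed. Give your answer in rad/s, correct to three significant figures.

16.5

For an in-line slider-crank, |v_piston| = rω|sinθ|·[1 + r cosθ/√(L² − r² sin²θ)].
With r = 0.135 m, L = 0.3451 m, θ = 107°: the bracketed kinematic factor |dx/dθ| = 0.11318 m.
ω = v/|dx/dθ| = 1.87/0.11318 = 16.522 rad/s.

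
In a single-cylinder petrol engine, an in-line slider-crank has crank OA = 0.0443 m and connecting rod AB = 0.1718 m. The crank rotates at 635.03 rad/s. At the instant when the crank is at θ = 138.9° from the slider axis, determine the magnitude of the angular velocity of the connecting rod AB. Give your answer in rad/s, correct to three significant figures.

125

ω = 635 rad/s
The rod makes angle φ with the slider axis where L sinφ = r sinθ; differentiating, L cosφ·φ̇ = r ω cosθ.
L cosφ = √(L² − r² sin²θ) = 0.16931 m.
|ω_rod| = r ω |cosθ| / √(L² − r² sin²θ) = 0.0443·635·0.75356/0.16931 = 125.21 rad/s.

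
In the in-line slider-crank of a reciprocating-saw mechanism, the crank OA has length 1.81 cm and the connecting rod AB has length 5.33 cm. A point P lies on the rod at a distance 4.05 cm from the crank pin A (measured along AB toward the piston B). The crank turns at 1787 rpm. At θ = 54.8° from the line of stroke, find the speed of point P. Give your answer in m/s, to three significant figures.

3.23

ω = 187.1 rad/s.  Crank-pin speed |V_A| = rω = 3.3871 m/s, perpendicular to OA.
Rod angle: sinφ = −(r/L) sinθ ⇒ φ = -16.111°; ω_rod = −rω cosθ/√(L²−r²sin²θ) = -38.129 rad/s.
V_P = V_A + ω_rod × AP, with AP = 0.0405 m along the rod.
Components: V_Px = −rω sinθ − a·ω_rod·sinφ = -3.1963 m/s;  V_Py = rω cosθ + a·ω_rod·cosφ = +0.46888 m/s.
|V_P| = √(V_Px² + V_Py²) = 3.2305 m/s.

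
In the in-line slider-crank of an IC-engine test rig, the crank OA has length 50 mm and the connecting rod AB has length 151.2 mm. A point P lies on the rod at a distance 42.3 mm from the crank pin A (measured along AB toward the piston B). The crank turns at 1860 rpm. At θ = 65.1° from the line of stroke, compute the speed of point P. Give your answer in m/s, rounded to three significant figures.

ω = 194.8 rad/s.  Crank-pin speed |V_A| = rω = 9.7389 m/s, perpendicular to OA.
Rod angle: sinφ = −(r/L) sinθ ⇒ φ = -17.455°; ω_rod = −rω cosθ/√(L²−r²sin²θ) = -28.428 rad/s.
V_P = V_A + ω_rod × AP, with AP = 0.0423 m along the rod.
Components: V_Px = −rω sinθ − a·ω_rod·sinφ = -9.1943 m/s;  V_Py = rω cosθ + a·ω_rod·cosφ = +2.9533 m/s.
|V_P| = √(V_Px² + V_Py²) = 9.657 m/s.

9.66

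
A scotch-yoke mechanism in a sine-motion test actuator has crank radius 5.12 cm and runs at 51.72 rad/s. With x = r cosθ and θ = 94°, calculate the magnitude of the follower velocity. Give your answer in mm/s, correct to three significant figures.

2640

ω = 51.72 rad/s
x = r cosθ ⇒ ẋ = −rω sinθ.
|v| = rω|sinθ| = 0.0512·51.72·|sin 94°| = 2.6416 m/s = 2641.6 mm/s.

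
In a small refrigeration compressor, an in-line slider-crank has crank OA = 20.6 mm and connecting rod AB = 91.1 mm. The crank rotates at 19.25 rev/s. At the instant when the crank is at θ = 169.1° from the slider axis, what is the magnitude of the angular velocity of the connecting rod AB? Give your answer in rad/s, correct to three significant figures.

ω = 121 rad/s (converted from 19.25 rev/s).
The rod makes angle φ with the slider axis where L sinφ = r sinθ; differentiating, L cosφ·φ̇ = r ω cosθ.
L cosφ = √(L² − r² sin²θ) = 0.091017 m.
|ω_rod| = r ω |cosθ| / √(L² − r² sin²θ) = 0.0206·121·0.98196/0.091017 = 26.881 rad/s.

26.9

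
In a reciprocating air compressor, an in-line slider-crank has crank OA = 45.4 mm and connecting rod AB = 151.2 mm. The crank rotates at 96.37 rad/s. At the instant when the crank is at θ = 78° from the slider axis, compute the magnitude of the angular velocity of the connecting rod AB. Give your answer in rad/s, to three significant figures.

ω = 96.37 rad/s
The rod makes angle φ with the slider axis where L sinφ = r sinθ; differentiating, L cosφ·φ̇ = r ω cosθ.
L cosφ = √(L² − r² sin²θ) = 0.14453 m.
|ω_rod| = r ω |cosθ| / √(L² − r² sin²θ) = 0.0454·96.37·0.20791/0.14453 = 6.2938 rad/s.

6.29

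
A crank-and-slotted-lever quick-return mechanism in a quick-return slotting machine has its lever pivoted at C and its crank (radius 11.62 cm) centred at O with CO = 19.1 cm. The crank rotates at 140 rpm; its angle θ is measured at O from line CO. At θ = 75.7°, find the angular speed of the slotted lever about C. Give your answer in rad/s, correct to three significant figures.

ω = 14.66 rad/s (from 140 rpm).
Crank pin A relative to C: A = (d + r cosθ, r sinθ); lever angle φ = atan2(r sinθ, d + r cosθ).
Differentiating tanφ: φ̇ = rω(d cosθ + r)/(d² + r² + 2dr cosθ).
d² + r² + 2dr cosθ = |CA|² = 0.0609473 m²;  d cosθ + r = +0.16338 m.
|ω_lever| = |0.1162·14.66·+0.16338| / 0.0609473 = 4.5667 rad/s.

4.57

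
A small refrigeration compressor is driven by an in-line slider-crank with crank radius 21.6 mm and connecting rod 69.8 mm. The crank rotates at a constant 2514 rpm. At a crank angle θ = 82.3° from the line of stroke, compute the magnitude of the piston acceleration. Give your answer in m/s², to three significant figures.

268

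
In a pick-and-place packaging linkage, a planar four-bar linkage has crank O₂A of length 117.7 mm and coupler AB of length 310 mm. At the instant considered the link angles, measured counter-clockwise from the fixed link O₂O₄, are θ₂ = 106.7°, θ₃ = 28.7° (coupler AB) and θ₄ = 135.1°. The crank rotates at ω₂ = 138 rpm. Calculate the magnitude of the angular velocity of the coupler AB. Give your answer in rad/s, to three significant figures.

2.72

ω₂ = 14.45 rad/s (from 138 rpm).
Differentiating the loop-closure r₂e^{iθ₂}+r₃e^{iθ₃}=r₁+r₄e^{iθ₄} gives r₂ω₂e^{iθ₂}+r₃ω₃e^{iθ₃}=r₄ω₄e^{iθ₄}.
Eliminating the other unknown: ω₃ = r₂ω₂ sin(θ₄−θ₂) / [r₃ sin(θ₃−θ₄)].
Numerator sine = +0.47562; denominator sine = -0.95931.
Result = 0.1177·14.45·(+0.47562) / (0.31·(-0.95931)) = -2.7204 rad/s; magnitude 2.7204 rad/s.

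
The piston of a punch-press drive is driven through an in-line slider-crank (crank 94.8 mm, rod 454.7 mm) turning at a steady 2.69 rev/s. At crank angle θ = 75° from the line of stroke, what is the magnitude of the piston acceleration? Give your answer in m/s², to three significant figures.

2.03

ω = 2π·2.69 = 16.9 rad/s
x(θ) = r cosθ + √(L² − r² sin²θ); with ω constant, a = ω²·d²x/dθ².
d²x/dθ² = −r cosθ − r²(cos2θ)/√u − r⁴ sin²2θ/(4u^{3/2}),  u = L² − r² sin²θ = 0.198367 m².
Substituting r = 0.0948 m, L = 0.4547 m, θ = 75°: d²x/dθ² = -0.0071184 m.
a = ω²·d²x/dθ² = (16.9)²·(-0.0071184) = -2.0335 m/s²;  |a| = 2.0335 m/s².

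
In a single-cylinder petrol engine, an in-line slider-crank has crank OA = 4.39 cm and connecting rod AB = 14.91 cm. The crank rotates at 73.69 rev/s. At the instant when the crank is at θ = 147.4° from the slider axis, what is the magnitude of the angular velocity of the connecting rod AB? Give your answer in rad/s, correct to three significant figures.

ω = 463 rad/s (converted from 73.69 rev/s).
The rod makes angle φ with the slider axis where L sinφ = r sinθ; differentiating, L cosφ·φ̇ = r ω cosθ.
L cosφ = √(L² − r² sin²θ) = 0.14721 m.
|ω_rod| = r ω |cosθ| / √(L² − r² sin²θ) = 0.0439·463·0.84245/0.14721 = 116.32 rad/s.

116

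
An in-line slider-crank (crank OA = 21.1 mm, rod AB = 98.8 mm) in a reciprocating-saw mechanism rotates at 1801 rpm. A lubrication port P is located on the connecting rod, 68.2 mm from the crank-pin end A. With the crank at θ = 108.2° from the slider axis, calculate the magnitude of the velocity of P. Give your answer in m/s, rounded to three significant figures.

ω = 188.6 rad/s.  Crank-pin speed |V_A| = rω = 3.9795 m/s, perpendicular to OA.
Rod angle: sinφ = −(r/L) sinθ ⇒ φ = -11.705°; ω_rod = −rω cosθ/√(L²−r²sin²θ) = +12.847 rad/s.
V_P = V_A + ω_rod × AP, with AP = 0.0682 m along the rod.
Components: V_Px = −rω sinθ − a·ω_rod·sinφ = -3.6026 m/s;  V_Py = rω cosθ + a·ω_rod·cosφ = -0.38495 m/s.
|V_P| = √(V_Px² + V_Py²) = 3.6231 m/s.

3.62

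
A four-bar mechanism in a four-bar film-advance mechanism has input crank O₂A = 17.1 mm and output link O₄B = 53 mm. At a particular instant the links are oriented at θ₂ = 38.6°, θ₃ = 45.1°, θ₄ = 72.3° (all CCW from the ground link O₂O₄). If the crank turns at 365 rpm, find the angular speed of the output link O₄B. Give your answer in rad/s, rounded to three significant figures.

ω₂ = 38.22 rad/s (from 365 rpm).
Differentiating the loop-closure r₂e^{iθ₂}+r₃e^{iθ₃}=r₁+r₄e^{iθ₄} gives r₂ω₂e^{iθ₂}+r₃ω₃e^{iθ₃}=r₄ω₄e^{iθ₄}.
Eliminating the other unknown: ω₄ = r₂ω₂ sin(θ₂−θ₃) / [r₄ sin(θ₄−θ₃)].
Numerator sine = -0.11320; denominator sine = +0.45710.
Result = 0.0171·38.22·(-0.11320) / (0.053·(+0.45710)) = -3.0542 rad/s; magnitude 3.0542 rad/s.

3.05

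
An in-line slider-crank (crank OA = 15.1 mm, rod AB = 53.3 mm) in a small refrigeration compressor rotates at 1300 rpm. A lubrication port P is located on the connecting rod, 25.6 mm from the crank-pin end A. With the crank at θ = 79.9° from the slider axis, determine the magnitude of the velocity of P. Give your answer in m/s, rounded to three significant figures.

2.08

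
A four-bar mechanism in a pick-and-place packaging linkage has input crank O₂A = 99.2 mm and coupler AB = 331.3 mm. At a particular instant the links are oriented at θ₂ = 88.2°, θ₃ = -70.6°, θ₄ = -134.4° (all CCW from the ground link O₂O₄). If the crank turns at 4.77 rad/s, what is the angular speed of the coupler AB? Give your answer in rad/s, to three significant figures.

ω₂ = 4.77 rad/s
Differentiating the loop-closure r₂e^{iθ₂}+r₃e^{iθ₃}=r₁+r₄e^{iθ₄} gives r₂ω₂e^{iθ₂}+r₃ω₃e^{iθ₃}=r₄ω₄e^{iθ₄}.
Eliminating the other unknown: ω₃ = r₂ω₂ sin(θ₄−θ₂) / [r₃ sin(θ₃−θ₄)].
Numerator sine = +0.67688; denominator sine = +0.89726.
Result = 0.0992·4.77·(+0.67688) / (0.3313·(+0.89726)) = +1.0775 rad/s; magnitude 1.0775 rad/s.

1.08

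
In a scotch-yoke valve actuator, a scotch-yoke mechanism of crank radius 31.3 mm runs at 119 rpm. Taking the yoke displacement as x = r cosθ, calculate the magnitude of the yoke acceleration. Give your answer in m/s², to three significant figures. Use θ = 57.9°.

ω = 12.46 rad/s (from 119 rpm).
x = r cosθ ⇒ ẍ = −rω² cosθ (ω constant).
|a| = rω²|cosθ| = 0.0313·(12.46)²·|cos 57.9°| = 2.5829 m/s².

2.58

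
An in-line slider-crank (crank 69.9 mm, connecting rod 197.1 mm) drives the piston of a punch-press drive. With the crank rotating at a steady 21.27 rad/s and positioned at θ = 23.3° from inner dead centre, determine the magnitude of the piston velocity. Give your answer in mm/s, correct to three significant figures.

782

ω = 21.27 rad/s
For an in-line slider-crank, x = r cosθ + √(L² − r² sin²θ), so v = −rω sinθ·[1 + r cosθ/√(L² − r² sin²θ)].
With r = 0.0699 m, L = 0.1971 m, θ = 23.3°: √(L² − r² sin²θ) = 0.19515 m.
v = −0.0699·21.27·0.39555·[1 + 0.0699·0.91845/0.19515] = -0.78155 m/s.
|v| = 0.78155 m/s = 781.55 mm/s.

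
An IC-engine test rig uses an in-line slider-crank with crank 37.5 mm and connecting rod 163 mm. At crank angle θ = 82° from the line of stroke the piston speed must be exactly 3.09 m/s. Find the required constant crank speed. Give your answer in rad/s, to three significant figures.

For an in-line slider-crank, |v_piston| = rω|sinθ|·[1 + r cosθ/√(L² − r² sin²θ)].
With r = 0.0375 m, L = 0.163 m, θ = 82°: the bracketed kinematic factor |dx/dθ| = 0.038356 m.
ω = v/|dx/dθ| = 3.09/0.038356 = 80.561 rad/s.

80.6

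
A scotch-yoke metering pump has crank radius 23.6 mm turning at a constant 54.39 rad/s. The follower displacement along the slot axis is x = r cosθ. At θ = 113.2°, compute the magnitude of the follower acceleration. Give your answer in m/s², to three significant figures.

ω = 54.39 rad/s
x = r cosθ ⇒ ẍ = −rω² cosθ (ω constant).
|a| = rω²|cosθ| = 0.0236·(54.39)²·|cos 113.2°| = 27.503 m/s².

27.5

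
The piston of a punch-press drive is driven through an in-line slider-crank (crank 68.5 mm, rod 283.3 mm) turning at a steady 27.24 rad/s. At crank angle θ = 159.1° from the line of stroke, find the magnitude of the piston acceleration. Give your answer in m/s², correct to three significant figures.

38.2

ω = 27.24 rad/s
x(θ) = r cosθ + √(L² − r² sin²θ); with ω constant, a = ω²·d²x/dθ².
d²x/dθ² = −r cosθ − r²(cos2θ)/√u − r⁴ sin²2θ/(4u^{3/2}),  u = L² − r² sin²θ = 0.0796617 m².
Substituting r = 0.0685 m, L = 0.2833 m, θ = 159.1°: d²x/dθ² = +0.051491 m.
a = ω²·d²x/dθ² = (27.24)²·(+0.051491) = +38.207 m/s²;  |a| = 38.207 m/s².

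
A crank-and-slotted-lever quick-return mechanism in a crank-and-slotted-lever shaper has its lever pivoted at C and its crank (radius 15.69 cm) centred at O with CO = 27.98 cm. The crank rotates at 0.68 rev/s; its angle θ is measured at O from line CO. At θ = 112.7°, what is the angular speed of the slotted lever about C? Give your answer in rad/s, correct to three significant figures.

ω = 4.273 rad/s (from 0.68 rev/s).
Crank pin A relative to C: A = (d + r cosθ, r sinθ); lever angle φ = atan2(r sinθ, d + r cosθ).
Differentiating tanφ: φ̇ = rω(d cosθ + r)/(d² + r² + 2dr cosθ).
d² + r² + 2dr cosθ = |CA|² = 0.0690226 m²;  d cosθ + r = +0.048923 m.
|ω_lever| = |0.1569·4.273·+0.048923| / 0.0690226 = 0.47516 rad/s.

0.475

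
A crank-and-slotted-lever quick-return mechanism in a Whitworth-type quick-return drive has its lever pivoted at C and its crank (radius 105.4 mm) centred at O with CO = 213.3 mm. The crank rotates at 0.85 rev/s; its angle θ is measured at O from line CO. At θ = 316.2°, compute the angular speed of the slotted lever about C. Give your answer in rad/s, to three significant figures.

ω = 5.341 rad/s (from 0.85 rev/s).
Crank pin A relative to C: A = (d + r cosθ, r sinθ); lever angle φ = atan2(r sinθ, d + r cosθ).
Differentiating tanφ: φ̇ = rω(d cosθ + r)/(d² + r² + 2dr cosθ).
d² + r² + 2dr cosθ = |CA|² = 0.089059 m²;  d cosθ + r = +0.25935 m.
|ω_lever| = |0.1054·5.341·+0.25935| / 0.089059 = 1.6393 rad/s.

1.64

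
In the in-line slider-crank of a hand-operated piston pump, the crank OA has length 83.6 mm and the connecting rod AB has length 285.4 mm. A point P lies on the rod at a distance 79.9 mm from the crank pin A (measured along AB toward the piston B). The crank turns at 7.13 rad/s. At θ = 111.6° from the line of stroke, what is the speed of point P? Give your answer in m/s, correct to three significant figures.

0.560

ω = 7.13 rad/s.  Crank-pin speed |V_A| = rω = 0.59607 m/s, perpendicular to OA.
Rod angle: sinφ = −(r/L) sinθ ⇒ φ = -15.804°; ω_rod = −rω cosθ/√(L²−r²sin²θ) = +0.79905 rad/s.
V_P = V_A + ω_rod × AP, with AP = 0.0799 m along the rod.
Components: V_Px = −rω sinθ − a·ω_rod·sinφ = -0.53682 m/s;  V_Py = rω cosθ + a·ω_rod·cosφ = -0.158 m/s.
|V_P| = √(V_Px² + V_Py²) = 0.55959 m/s.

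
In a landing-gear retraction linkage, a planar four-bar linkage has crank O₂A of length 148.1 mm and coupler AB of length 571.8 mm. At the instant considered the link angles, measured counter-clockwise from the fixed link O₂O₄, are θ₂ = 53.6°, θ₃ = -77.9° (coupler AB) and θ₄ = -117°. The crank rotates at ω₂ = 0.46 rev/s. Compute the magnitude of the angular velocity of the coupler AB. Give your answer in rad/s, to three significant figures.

0.194

ω₂ = 2.89 rad/s (from 0.46 rev/s).
Differentiating the loop-closure r₂e^{iθ₂}+r₃e^{iθ₃}=r₁+r₄e^{iθ₄} gives r₂ω₂e^{iθ₂}+r₃ω₃e^{iθ₃}=r₄ω₄e^{iθ₄}.
Eliminating the other unknown: ω₃ = r₂ω₂ sin(θ₄−θ₂) / [r₃ sin(θ₃−θ₄)].
Numerator sine = -0.16333; denominator sine = +0.63068.
Result = 0.1481·2.89·(-0.16333) / (0.5718·(+0.63068)) = -0.19386 rad/s; magnitude 0.19386 rad/s.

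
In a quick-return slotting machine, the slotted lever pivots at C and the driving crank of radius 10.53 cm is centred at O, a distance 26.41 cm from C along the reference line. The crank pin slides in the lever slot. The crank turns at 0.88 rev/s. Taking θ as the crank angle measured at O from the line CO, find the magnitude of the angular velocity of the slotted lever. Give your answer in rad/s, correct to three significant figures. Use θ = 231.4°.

ω = 5.529 rad/s (from 0.88 rev/s).
Crank pin A relative to C: A = (d + r cosθ, r sinθ); lever angle φ = atan2(r sinθ, d + r cosθ).
Differentiating tanφ: φ̇ = rω(d cosθ + r)/(d² + r² + 2dr cosθ).
d² + r² + 2dr cosθ = |CA|² = 0.0461371 m²;  d cosθ + r = -0.059467 m.
|ω_lever| = |0.1053·5.529·-0.059467| / 0.0461371 = 0.75044 rad/s.

0.750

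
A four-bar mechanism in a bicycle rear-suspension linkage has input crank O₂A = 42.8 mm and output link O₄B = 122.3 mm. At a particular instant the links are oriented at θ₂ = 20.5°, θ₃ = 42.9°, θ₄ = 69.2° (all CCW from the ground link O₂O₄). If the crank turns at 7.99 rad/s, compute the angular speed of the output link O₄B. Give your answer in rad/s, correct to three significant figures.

2.40

ω₂ = 7.99 rad/s
Differentiating the loop-closure r₂e^{iθ₂}+r₃e^{iθ₃}=r₁+r₄e^{iθ₄} gives r₂ω₂e^{iθ₂}+r₃ω₃e^{iθ₃}=r₄ω₄e^{iθ₄}.
Eliminating the other unknown: ω₄ = r₂ω₂ sin(θ₂−θ₃) / [r₄ sin(θ₄−θ₃)].
Numerator sine = -0.38107; denominator sine = +0.44307.
Result = 0.0428·7.99·(-0.38107) / (0.1223·(+0.44307)) = -2.4049 rad/s; magnitude 2.4049 rad/s.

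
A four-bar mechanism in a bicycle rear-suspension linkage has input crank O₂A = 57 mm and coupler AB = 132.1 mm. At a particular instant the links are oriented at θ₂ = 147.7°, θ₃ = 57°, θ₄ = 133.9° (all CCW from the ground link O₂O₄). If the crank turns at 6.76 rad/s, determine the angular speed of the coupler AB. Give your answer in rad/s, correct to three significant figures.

0.714

ω₂ = 6.76 rad/s
Differentiating the loop-closure r₂e^{iθ₂}+r₃e^{iθ₃}=r₁+r₄e^{iθ₄} gives r₂ω₂e^{iθ₂}+r₃ω₃e^{iθ₃}=r₄ω₄e^{iθ₄}.
Eliminating the other unknown: ω₃ = r₂ω₂ sin(θ₄−θ₂) / [r₃ sin(θ₃−θ₄)].
Numerator sine = -0.23853; denominator sine = -0.97398.
Result = 0.057·6.76·(-0.23853) / (0.1321·(-0.97398)) = +0.71436 rad/s; magnitude 0.71436 rad/s.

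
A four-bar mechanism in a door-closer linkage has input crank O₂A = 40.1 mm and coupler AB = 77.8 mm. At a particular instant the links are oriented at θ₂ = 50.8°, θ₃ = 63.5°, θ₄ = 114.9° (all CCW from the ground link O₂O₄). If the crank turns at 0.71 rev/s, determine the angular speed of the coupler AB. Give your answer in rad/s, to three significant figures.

2.65

ω₂ = 4.461 rad/s (from 0.71 rev/s).
Differentiating the loop-closure r₂e^{iθ₂}+r₃e^{iθ₃}=r₁+r₄e^{iθ₄} gives r₂ω₂e^{iθ₂}+r₃ω₃e^{iθ₃}=r₄ω₄e^{iθ₄}.
Eliminating the other unknown: ω₃ = r₂ω₂ sin(θ₄−θ₂) / [r₃ sin(θ₃−θ₄)].
Numerator sine = +0.89956; denominator sine = -0.78152.
Result = 0.0401·4.461·(+0.89956) / (0.0778·(-0.78152)) = -2.6466 rad/s; magnitude 2.6466 rad/s.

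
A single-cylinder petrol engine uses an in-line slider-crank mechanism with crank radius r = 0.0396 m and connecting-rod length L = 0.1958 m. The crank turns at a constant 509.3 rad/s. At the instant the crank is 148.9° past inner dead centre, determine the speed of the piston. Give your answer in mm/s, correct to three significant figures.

8600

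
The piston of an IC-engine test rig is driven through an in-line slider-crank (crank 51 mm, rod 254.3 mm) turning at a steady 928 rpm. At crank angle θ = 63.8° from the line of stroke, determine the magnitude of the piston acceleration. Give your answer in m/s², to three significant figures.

ω = 2π·928/60 = 97.18 rad/s
x(θ) = r cosθ + √(L² − r² sin²θ); with ω constant, a = ω²·d²x/dθ².
d²x/dθ² = −r cosθ − r²(cos2θ)/√u − r⁴ sin²2θ/(4u^{3/2}),  u = L² − r² sin²θ = 0.0625745 m².
Substituting r = 0.051 m, L = 0.2543 m, θ = 63.8°: d²x/dθ² = -0.01624 m.
a = ω²·d²x/dθ² = (97.18)²·(-0.01624) = -153.37 m/s²;  |a| = 153.37 m/s².

153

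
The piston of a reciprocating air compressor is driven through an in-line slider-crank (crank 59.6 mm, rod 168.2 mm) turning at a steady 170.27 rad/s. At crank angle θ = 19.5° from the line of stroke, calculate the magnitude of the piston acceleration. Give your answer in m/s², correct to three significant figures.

2120

ω = 170.3 rad/s
x(θ) = r cosθ + √(L² − r² sin²θ); with ω constant, a = ω²·d²x/dθ².
d²x/dθ² = −r cosθ − r²(cos2θ)/√u − r⁴ sin²2θ/(4u^{3/2}),  u = L² − r² sin²θ = 0.0278954 m².
Substituting r = 0.0596 m, L = 0.1682 m, θ = 19.5°: d²x/dθ² = -0.072978 m.
a = ω²·d²x/dθ² = (170.3)²·(-0.072978) = -2115.8 m/s²;  |a| = 2115.8 m/s².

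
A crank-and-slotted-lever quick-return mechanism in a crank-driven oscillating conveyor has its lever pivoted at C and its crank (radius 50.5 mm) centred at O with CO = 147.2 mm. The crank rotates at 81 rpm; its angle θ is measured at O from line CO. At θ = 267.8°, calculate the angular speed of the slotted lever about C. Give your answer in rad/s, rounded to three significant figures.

ω = 8.482 rad/s (from 81 rpm).
Crank pin A relative to C: A = (d + r cosθ, r sinθ); lever angle φ = atan2(r sinθ, d + r cosθ).
Differentiating tanφ: φ̇ = rω(d cosθ + r)/(d² + r² + 2dr cosθ).
d² + r² + 2dr cosθ = |CA|² = 0.0236474 m²;  d cosθ + r = +0.044849 m.
|ω_lever| = |0.0505·8.482·+0.044849| / 0.0236474 = 0.81242 rad/s.

0.812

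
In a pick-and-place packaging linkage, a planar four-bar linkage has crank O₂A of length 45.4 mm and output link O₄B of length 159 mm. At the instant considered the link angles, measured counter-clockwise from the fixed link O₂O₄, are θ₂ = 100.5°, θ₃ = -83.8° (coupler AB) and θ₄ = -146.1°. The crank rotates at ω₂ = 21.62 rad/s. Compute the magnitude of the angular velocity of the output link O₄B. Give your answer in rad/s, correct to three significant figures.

ω₂ = 21.62 rad/s
Differentiating the loop-closure r₂e^{iθ₂}+r₃e^{iθ₃}=r₁+r₄e^{iθ₄} gives r₂ω₂e^{iθ₂}+r₃ω₃e^{iθ₃}=r₄ω₄e^{iθ₄}.
Eliminating the other unknown: ω₄ = r₂ω₂ sin(θ₂−θ₃) / [r₄ sin(θ₄−θ₃)].
Numerator sine = -0.07498; denominator sine = -0.88539.
Result = 0.0454·21.62·(-0.07498) / (0.159·(-0.88539)) = +0.52278 rad/s; magnitude 0.52278 rad/s.

0.523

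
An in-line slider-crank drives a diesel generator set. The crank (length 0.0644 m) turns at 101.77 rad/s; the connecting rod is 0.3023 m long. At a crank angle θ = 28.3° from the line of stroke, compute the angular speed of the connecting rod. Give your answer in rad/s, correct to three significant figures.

ω = 101.8 rad/s
The rod makes angle φ with the slider axis where L sinφ = r sinθ; differentiating, L cosφ·φ̇ = r ω cosθ.
L cosφ = √(L² − r² sin²θ) = 0.30075 m.
|ω_rod| = r ω |cosθ| / √(L² − r² sin²θ) = 0.0644·101.8·0.88048/0.30075 = 19.187 rad/s.

19.2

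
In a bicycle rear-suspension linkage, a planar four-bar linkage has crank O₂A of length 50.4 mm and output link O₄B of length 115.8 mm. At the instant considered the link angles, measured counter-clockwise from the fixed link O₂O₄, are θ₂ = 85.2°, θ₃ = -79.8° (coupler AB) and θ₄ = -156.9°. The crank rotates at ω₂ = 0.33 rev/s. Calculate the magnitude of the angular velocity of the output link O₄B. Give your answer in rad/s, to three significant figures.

ω₂ = 2.073 rad/s (from 0.33 rev/s).
Differentiating the loop-closure r₂e^{iθ₂}+r₃e^{iθ₃}=r₁+r₄e^{iθ₄} gives r₂ω₂e^{iθ₂}+r₃ω₃e^{iθ₃}=r₄ω₄e^{iθ₄}.
Eliminating the other unknown: ω₄ = r₂ω₂ sin(θ₂−θ₃) / [r₄ sin(θ₄−θ₃)].
Numerator sine = +0.25882; denominator sine = -0.97476.
Result = 0.0504·2.073·(+0.25882) / (0.1158·(-0.97476)) = -0.23961 rad/s; magnitude 0.23961 rad/s.

0.240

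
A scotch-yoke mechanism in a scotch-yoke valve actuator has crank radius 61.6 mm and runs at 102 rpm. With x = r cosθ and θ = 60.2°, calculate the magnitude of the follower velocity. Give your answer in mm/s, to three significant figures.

ω = 10.68 rad/s (from 102 rpm).
x = r cosθ ⇒ ẋ = −rω sinθ.
|v| = rω|sinθ| = 0.0616·10.68·|sin 60.2°| = 0.57097 m/s = 570.97 mm/s.

571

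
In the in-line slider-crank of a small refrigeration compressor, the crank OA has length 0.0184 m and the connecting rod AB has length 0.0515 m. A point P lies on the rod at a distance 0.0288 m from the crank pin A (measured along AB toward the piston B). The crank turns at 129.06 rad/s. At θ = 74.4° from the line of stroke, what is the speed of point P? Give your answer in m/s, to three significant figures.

2.43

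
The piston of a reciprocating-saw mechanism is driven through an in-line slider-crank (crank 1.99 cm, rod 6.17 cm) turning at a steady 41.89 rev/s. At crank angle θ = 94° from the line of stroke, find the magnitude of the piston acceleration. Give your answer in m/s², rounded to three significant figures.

ω = 2π·41.9 = 263.2 rad/s
x(θ) = r cosθ + √(L² − r² sin²θ); with ω constant, a = ω²·d²x/dθ².
d²x/dθ² = −r cosθ − r²(cos2θ)/√u − r⁴ sin²2θ/(4u^{3/2}),  u = L² − r² sin²θ = 0.00341281 m².
Substituting r = 0.0199 m, L = 0.0617 m, θ = 94°: d²x/dθ² = +0.0080971 m.
a = ω²·d²x/dθ² = (263.2)²·(+0.0080971) = +560.93 m/s²;  |a| = 560.93 m/s².

561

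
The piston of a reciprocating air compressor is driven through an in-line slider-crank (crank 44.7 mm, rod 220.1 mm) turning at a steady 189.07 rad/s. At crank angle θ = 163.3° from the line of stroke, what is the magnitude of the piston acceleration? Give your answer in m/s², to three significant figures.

ω = 189.1 rad/s
x(θ) = r cosθ + √(L² − r² sin²θ); with ω constant, a = ω²·d²x/dθ².
d²x/dθ² = −r cosθ − r²(cos2θ)/√u − r⁴ sin²2θ/(4u^{3/2}),  u = L² − r² sin²θ = 0.048279 m².
Substituting r = 0.0447 m, L = 0.2201 m, θ = 163.3°: d²x/dθ² = +0.035194 m.
a = ω²·d²x/dθ² = (189.1)²·(+0.035194) = +1258.1 m/s²;  |a| = 1258.1 m/s².

1260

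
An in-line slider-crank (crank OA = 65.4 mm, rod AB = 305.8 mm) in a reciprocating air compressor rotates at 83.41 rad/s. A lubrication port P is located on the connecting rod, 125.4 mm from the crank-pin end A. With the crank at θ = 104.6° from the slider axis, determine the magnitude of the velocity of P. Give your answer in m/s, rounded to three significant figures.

5.22

ω = 83.41 rad/s.  Crank-pin speed |V_A| = rω = 5.455 m/s, perpendicular to OA.
Rod angle: sinφ = −(r/L) sinθ ⇒ φ = -11.944°; ω_rod = −rω cosθ/√(L²−r²sin²θ) = +4.596 rad/s.
V_P = V_A + ω_rod × AP, with AP = 0.1254 m along the rod.
Components: V_Px = −rω sinθ − a·ω_rod·sinφ = -5.1596 m/s;  V_Py = rω cosθ + a·ω_rod·cosφ = -0.81118 m/s.
|V_P| = √(V_Px² + V_Py²) = 5.223 m/s.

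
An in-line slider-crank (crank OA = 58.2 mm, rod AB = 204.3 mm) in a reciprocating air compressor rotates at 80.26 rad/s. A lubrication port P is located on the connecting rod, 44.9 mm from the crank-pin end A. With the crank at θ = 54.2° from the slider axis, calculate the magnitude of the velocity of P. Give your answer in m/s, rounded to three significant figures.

4.47

ω = 80.26 rad/s.  Crank-pin speed |V_A| = rω = 4.6711 m/s, perpendicular to OA.
Rod angle: sinφ = −(r/L) sinθ ⇒ φ = -13.359°; ω_rod = −rω cosθ/√(L²−r²sin²θ) = -13.746 rad/s.
V_P = V_A + ω_rod × AP, with AP = 0.0449 m along the rod.
Components: V_Px = −rω sinθ − a·ω_rod·sinφ = -3.9312 m/s;  V_Py = rω cosθ + a·ω_rod·cosφ = +2.1319 m/s.
|V_P| = √(V_Px² + V_Py²) = 4.4721 m/s.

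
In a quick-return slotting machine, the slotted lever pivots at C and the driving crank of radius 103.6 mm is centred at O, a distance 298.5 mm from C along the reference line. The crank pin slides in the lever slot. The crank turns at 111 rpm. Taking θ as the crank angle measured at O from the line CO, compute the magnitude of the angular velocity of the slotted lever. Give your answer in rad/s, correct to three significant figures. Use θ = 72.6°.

ω = 11.62 rad/s (from 111 rpm).
Crank pin A relative to C: A = (d + r cosθ, r sinθ); lever angle φ = atan2(r sinθ, d + r cosθ).
Differentiating tanφ: φ̇ = rω(d cosθ + r)/(d² + r² + 2dr cosθ).
d² + r² + 2dr cosθ = |CA|² = 0.118331 m²;  d cosθ + r = +0.19286 m.
|ω_lever| = |0.1036·11.62·+0.19286| / 0.118331 = 1.9627 rad/s.

1.96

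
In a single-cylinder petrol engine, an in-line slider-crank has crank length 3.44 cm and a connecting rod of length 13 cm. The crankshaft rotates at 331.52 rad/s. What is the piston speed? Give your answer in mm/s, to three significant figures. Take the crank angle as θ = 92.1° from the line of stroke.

11300

ω = 331.5 rad/s
For an in-line slider-crank, x = r cosθ + √(L² − r² sin²θ), so v = −rω sinθ·[1 + r cosθ/√(L² − r² sin²θ)].
With r = 0.0344 m, L = 0.13 m, θ = 92.1°: √(L² − r² sin²θ) = 0.12537 m.
v = −0.0344·331.5·0.99933·[1 + 0.0344·-0.03664/0.12537] = -11.282 m/s.
|v| = 11.282 m/s = 11282 mm/s.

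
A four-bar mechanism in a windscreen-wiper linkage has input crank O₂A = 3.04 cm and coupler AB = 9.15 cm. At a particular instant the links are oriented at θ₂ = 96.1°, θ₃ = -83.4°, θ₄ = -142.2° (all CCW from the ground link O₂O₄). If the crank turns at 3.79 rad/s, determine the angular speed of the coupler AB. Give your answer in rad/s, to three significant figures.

ω₂ = 3.79 rad/s
Differentiating the loop-closure r₂e^{iθ₂}+r₃e^{iθ₃}=r₁+r₄e^{iθ₄} gives r₂ω₂e^{iθ₂}+r₃ω₃e^{iθ₃}=r₄ω₄e^{iθ₄}.
Eliminating the other unknown: ω₃ = r₂ω₂ sin(θ₄−θ₂) / [r₃ sin(θ₃−θ₄)].
Numerator sine = +0.85081; denominator sine = +0.85536.
Result = 0.0304·3.79·(+0.85081) / (0.0915·(+0.85536)) = +1.2525 rad/s; magnitude 1.2525 rad/s.

1.25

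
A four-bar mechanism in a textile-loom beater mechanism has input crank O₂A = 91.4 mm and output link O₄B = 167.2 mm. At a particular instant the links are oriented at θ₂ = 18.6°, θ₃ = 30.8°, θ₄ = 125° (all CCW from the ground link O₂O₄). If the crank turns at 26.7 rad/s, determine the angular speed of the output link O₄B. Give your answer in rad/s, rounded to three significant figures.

3.09

ω₂ = 26.7 rad/s
Differentiating the loop-closure r₂e^{iθ₂}+r₃e^{iθ₃}=r₁+r₄e^{iθ₄} gives r₂ω₂e^{iθ₂}+r₃ω₃e^{iθ₃}=r₄ω₄e^{iθ₄}.
Eliminating the other unknown: ω₄ = r₂ω₂ sin(θ₂−θ₃) / [r₄ sin(θ₄−θ₃)].
Numerator sine = -0.21132; denominator sine = +0.99731.
Result = 0.0914·26.7·(-0.21132) / (0.1672·(+0.99731)) = -3.0927 rad/s; magnitude 3.0927 rad/s.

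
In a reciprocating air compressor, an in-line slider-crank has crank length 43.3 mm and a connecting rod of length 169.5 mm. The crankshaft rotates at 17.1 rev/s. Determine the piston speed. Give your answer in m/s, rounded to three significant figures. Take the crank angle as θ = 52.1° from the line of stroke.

4.26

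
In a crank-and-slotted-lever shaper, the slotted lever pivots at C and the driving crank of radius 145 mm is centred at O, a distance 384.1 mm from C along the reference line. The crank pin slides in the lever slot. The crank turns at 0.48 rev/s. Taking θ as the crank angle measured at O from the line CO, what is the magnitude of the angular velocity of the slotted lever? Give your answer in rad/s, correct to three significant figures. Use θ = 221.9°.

0.719

ω = 3.016 rad/s (from 0.48 rev/s).
Crank pin A relative to C: A = (d + r cosθ, r sinθ); lever angle φ = atan2(r sinθ, d + r cosθ).
Differentiating tanφ: φ̇ = rω(d cosθ + r)/(d² + r² + 2dr cosθ).
d² + r² + 2dr cosθ = |CA|² = 0.0856497 m²;  d cosθ + r = -0.14089 m.
|ω_lever| = |0.145·3.016·-0.14089| / 0.0856497 = 0.71936 rad/s.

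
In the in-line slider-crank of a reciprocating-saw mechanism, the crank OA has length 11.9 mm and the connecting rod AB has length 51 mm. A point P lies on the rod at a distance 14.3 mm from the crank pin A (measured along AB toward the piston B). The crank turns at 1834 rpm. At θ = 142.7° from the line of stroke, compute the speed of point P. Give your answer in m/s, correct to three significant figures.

1.85

ω = 192.1 rad/s.  Crank-pin speed |V_A| = rω = 2.2855 m/s, perpendicular to OA.
Rod angle: sinφ = −(r/L) sinθ ⇒ φ = -8.129°; ω_rod = −rω cosθ/√(L²−r²sin²θ) = +36.009 rad/s.
V_P = V_A + ω_rod × AP, with AP = 0.0143 m along the rod.
Components: V_Px = −rω sinθ − a·ω_rod·sinφ = -1.3122 m/s;  V_Py = rω cosθ + a·ω_rod·cosφ = -1.3083 m/s.
|V_P| = √(V_Px² + V_Py²) = 1.8529 m/s.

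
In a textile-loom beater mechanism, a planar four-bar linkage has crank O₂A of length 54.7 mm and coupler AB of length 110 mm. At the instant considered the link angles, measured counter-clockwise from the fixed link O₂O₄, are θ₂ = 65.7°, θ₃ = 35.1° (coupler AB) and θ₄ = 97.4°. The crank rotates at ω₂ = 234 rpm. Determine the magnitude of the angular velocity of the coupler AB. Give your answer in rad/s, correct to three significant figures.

7.23

ω₂ = 24.5 rad/s (from 234 rpm).
Differentiating the loop-closure r₂e^{iθ₂}+r₃e^{iθ₃}=r₁+r₄e^{iθ₄} gives r₂ω₂e^{iθ₂}+r₃ω₃e^{iθ₃}=r₄ω₄e^{iθ₄}.
Eliminating the other unknown: ω₃ = r₂ω₂ sin(θ₄−θ₂) / [r₃ sin(θ₃−θ₄)].
Numerator sine = +0.52547; denominator sine = -0.88539.
Result = 0.0547·24.5·(+0.52547) / (0.11·(-0.88539)) = -7.2319 rad/s; magnitude 7.2319 rad/s.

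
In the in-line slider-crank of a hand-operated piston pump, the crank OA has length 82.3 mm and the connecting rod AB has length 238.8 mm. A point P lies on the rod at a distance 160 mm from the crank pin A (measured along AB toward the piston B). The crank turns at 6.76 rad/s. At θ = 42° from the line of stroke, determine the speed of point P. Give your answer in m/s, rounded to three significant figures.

ω = 6.76 rad/s.  Crank-pin speed |V_A| = rω = 0.55635 m/s, perpendicular to OA.
Rod angle: sinφ = −(r/L) sinθ ⇒ φ = -13.333°; ω_rod = −rω cosθ/√(L²−r²sin²θ) = -1.7793 rad/s.
V_P = V_A + ω_rod × AP, with AP = 0.16 m along the rod.
Components: V_Px = −rω sinθ − a·ω_rod·sinφ = -0.43792 m/s;  V_Py = rω cosθ + a·ω_rod·cosφ = +0.13643 m/s.
|V_P| = √(V_Px² + V_Py²) = 0.45868 m/s.

0.459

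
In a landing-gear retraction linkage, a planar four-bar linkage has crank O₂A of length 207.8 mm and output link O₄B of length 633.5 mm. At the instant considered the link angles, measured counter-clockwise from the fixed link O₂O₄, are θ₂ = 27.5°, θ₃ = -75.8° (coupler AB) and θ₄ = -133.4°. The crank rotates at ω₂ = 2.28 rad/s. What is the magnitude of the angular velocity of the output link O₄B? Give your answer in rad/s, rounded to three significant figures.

ω₂ = 2.28 rad/s
Differentiating the loop-closure r₂e^{iθ₂}+r₃e^{iθ₃}=r₁+r₄e^{iθ₄} gives r₂ω₂e^{iθ₂}+r₃ω₃e^{iθ₃}=r₄ω₄e^{iθ₄}.
Eliminating the other unknown: ω₄ = r₂ω₂ sin(θ₂−θ₃) / [r₄ sin(θ₄−θ₃)].
Numerator sine = +0.97318; denominator sine = -0.84433.
Result = 0.2078·2.28·(+0.97318) / (0.6335·(-0.84433)) = -0.86202 rad/s; magnitude 0.86202 rad/s.

0.862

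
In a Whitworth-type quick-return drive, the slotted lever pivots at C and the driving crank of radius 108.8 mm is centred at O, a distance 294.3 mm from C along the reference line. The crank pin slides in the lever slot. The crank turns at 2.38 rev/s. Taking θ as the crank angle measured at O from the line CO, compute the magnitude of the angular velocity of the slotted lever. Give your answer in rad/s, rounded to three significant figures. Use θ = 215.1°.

4.66

ω = 14.95 rad/s (from 2.38 rev/s).
Crank pin A relative to C: A = (d + r cosθ, r sinθ); lever angle φ = atan2(r sinθ, d + r cosθ).
Differentiating tanφ: φ̇ = rω(d cosθ + r)/(d² + r² + 2dr cosθ).
d² + r² + 2dr cosθ = |CA|² = 0.0460559 m²;  d cosθ + r = -0.13198 m.
|ω_lever| = |0.1088·14.95·-0.13198| / 0.0460559 = 4.6624 rad/s.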